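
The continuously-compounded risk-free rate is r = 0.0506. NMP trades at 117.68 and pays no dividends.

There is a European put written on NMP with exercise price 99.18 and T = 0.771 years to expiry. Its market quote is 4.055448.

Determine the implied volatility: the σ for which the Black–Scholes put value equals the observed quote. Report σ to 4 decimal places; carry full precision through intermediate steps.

At σ = 0.3256 the Black–Scholes value reproduces the quote:
σ√T = 0.3256·√0.771 = 0.285898
d₁ = (ln(S/K) + (r+σ²/2)T) / (σ√T) = (ln(117.68/99.18) + (0.0506+0.3256²/2)·0.771) / 0.285898 = (0.171033 + 0.079882) / 0.285898 = 0.877634
d₂ = d₁ − σ√T = 0.877634 − 0.285898 = 0.591736
e^{−rT} = 0.961739
N(−d₁) = 0.190071,  N(−d₂) = 0.277014
V = K·e^{−rT}·N(−d₂) − S·N(−d₁) = 26.423010 − 22.367561 = 4.055448 (matching the quote); vega is positive throughout, so no other σ reproduces this price

sigma = 0.3256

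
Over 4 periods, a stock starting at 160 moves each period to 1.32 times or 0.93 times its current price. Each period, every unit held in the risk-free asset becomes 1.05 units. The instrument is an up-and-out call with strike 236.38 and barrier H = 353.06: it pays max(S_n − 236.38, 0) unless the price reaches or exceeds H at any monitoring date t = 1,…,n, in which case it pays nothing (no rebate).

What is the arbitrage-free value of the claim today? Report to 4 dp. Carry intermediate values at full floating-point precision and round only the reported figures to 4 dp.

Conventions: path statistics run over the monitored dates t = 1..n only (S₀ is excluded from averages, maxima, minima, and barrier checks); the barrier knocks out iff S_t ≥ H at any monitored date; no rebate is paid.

price = 6.3307

Set p* = 0.3077 (from d < R < u); the path-dependent value is the discounted p*-expectation over all price paths.
Enumerate all 2^4 = 16 price paths (U = up ×1.32, D = down ×0.93); each path with k up-moves has probability p*^k·(1−p*)^(4−k).
DDDD: M=148.8000, payoff=0.0000, prob=0.229719
UDDD: M=211.2000, payoff=0.0000, prob=0.102097
DUDD: M=196.4160, payoff=0.0000, prob=0.102097
UUDD: M=278.7840, payoff=4.7403, prob=0.045377
DDUD: M=182.6669, payoff=0.0000, prob=0.102097
UDUD: M=259.2691, payoff=4.7403, prob=0.045377
DUUD: M=259.2691, payoff=4.7403, prob=0.045377
UUUD: M=367.9949, payoff=0.0000, prob=0.020167
DDDU: M=169.8802, payoff=0.0000, prob=0.102097
UDDU: M=241.1203, payoff=4.7403, prob=0.045377
DUDU: M=241.1203, payoff=4.7403, prob=0.045377
UUDU: M=342.2352, payoff=105.8552, prob=0.020167
DDUU: M=241.1203, payoff=4.7403, prob=0.045377
UDUU: M=342.2352, payoff=105.8552, prob=0.020167
DUUU: M=342.2352, payoff=105.8552, prob=0.020167
UUUU: M=485.7532, payoff=0.0000, prob=0.008963
Price = Σ prob·payoff / R^4 = 7.695049 / 1.215506 = 6.3307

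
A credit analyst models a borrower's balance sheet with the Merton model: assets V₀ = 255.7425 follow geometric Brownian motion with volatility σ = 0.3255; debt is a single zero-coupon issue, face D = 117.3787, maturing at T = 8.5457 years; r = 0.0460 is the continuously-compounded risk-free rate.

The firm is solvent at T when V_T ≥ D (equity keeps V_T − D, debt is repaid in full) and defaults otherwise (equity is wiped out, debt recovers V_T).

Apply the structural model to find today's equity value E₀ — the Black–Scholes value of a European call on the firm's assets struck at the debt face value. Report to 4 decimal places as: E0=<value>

E0=183.1113

With assets at 255.7425 and a single debt payment of 117.3787 at 8.5457 years:
d₁ = [ln(V₀/D) + (r + σ²/2)T] / (σ√T)
   = [ln(255.7425/117.3787) + (0.0460 + 0.5·0.3255²)·8.5457] / (0.3255·√8.5457)
   = [0.778766 + 0.845812] / 0.951535 = 1.707323
d₂ = d₁ − σ√T = 1.707323 − 0.951535 = 0.755787
N(d₁) = 0.956119,  N(d₂) = 0.775112,  e^(−rT) = 0.674960
E₀ = V₀·N(d₁) − D·e^(−rT)·N(d₂)
   = 255.7425·0.956119 − 117.3787·0.674960·0.775112 = 183.111328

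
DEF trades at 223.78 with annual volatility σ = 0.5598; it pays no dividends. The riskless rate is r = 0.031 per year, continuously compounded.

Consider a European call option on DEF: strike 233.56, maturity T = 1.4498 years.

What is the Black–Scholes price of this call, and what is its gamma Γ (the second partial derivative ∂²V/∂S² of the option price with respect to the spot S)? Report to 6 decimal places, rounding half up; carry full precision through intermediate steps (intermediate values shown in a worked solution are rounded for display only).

price = 59.233981
Γ = 0.002496

σ√T = 0.5598·√1.4498 = 0.674042
d₁ = (ln(S/K) + (r+σ²/2)T) / (σ√T) = (ln(223.78/233.56) + (0.031+0.5598²/2)·1.4498) / 0.674042 = (-0.042776 + 0.272110) / 0.674042 = 0.340238
d₂ = d₁ − σ√T = 0.340238 − 0.674042 = -0.333804
e^{−rT} = 0.956051
N(d₁) = 0.633161,  N(d₂) = 0.369264
Call price V = S·N(d₁) − K·e^{−rT}·N(d₂) = 141.688824 − 82.454843 = 59.233981
φ(d₁) = (1/√(2π))·e^{−d₁²/2} = 0.376507
Γ = φ(d₁) / (S·σ·√T) = 0.002496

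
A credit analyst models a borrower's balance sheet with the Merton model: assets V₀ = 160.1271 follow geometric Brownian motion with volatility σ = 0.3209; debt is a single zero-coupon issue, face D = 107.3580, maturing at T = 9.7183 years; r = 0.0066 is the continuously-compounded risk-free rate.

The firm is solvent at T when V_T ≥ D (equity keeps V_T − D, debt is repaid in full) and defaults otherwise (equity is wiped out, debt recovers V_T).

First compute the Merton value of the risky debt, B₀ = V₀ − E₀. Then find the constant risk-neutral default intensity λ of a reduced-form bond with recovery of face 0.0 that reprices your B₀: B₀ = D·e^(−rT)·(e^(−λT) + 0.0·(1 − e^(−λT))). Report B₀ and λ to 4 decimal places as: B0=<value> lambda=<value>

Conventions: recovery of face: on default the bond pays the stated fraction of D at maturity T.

Apply the equity-as-call identities (strike 107.3580, horizon 9.7183 years):
d₁ = [ln(V₀/D) + (r + σ²/2)T] / (σ√T)
   = [ln(160.1271/107.3580) + (0.0066 + 0.5·0.3209²)·9.7183] / (0.3209·√9.7183)
   = [0.399799 + 0.564521] / 1.000380 = 0.963953
d₂ = d₁ − σ√T = 0.963953 − 1.000380 = -0.036426
N(d₁) = 0.832465,  N(d₂) = 0.485471,  e^(−rT) = 0.937873
E₀ = V₀·N(d₁) − D·e^(−rT)·N(d₂)
   = 160.1271·0.832465 − 107.3580·0.937873·0.485471 = 84.419057
B₀ = V₀ − E₀ = 160.1271 − 84.419057 = 75.708043
e^(−λT) = (B₀·e^(rT)/D − 0)/(1 − 0) = (75.7080·1.066242/107.3580 − 0)/1 = 0.75190565
λ = −ln(0.75190565)/9.7183 = 0.029341

B0=75.7080 lambda=0.0293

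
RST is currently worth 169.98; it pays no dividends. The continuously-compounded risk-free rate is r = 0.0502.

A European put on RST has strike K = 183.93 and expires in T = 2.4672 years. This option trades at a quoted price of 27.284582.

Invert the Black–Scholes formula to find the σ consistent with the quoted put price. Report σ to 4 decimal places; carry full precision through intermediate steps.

sigma = 0.2992

At σ = 0.2992 the Black–Scholes value reproduces the quote:
σ√T = 0.2992·√2.4672 = 0.469963
d₁ = (ln(S/K) + (r+σ²/2)T) / (σ√T) = (ln(169.98/183.93) + (0.0502+0.2992²/2)·2.4672) / 0.469963 = (-0.078874 + 0.234286) / 0.469963 = 0.330689
d₂ = d₁ − σ√T = 0.330689 − 0.469963 = -0.139274
e^{−rT} = 0.883509
N(−d₁) = 0.370440,  N(−d₂) = 0.555383
V = K·e^{−rT}·N(−d₂) − S·N(−d₁) = 90.251922 − 62.967341 = 27.284582 (matching the quote); vega is positive throughout, so no other σ reproduces this price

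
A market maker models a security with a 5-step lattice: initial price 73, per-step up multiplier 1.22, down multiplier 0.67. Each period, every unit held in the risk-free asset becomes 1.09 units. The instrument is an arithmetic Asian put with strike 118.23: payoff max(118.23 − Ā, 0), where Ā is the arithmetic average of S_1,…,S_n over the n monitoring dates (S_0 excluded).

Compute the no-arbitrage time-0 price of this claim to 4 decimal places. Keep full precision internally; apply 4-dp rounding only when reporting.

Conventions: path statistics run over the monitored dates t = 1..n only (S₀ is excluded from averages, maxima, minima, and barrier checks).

No-arbitrage gives p* = (R−d)/(u−d) = 0.7636: enumerate every path, weight its payoff by its p*-probability, and discount by R^5.
Enumerate all 2^5 = 32 price paths (U = up ×1.22, D = down ×0.67); each path with k up-moves has probability p*^k·(1−p*)^(5−k).
DDDDD: Ā=25.6403, payoff=92.5897, prob=0.000738
UDDDD: Ā=46.6884, payoff=71.5416, prob=0.002383
DUDDD: Ā=38.6584, payoff=79.5716, prob=0.002383
UUDDD: Ā=70.3928, payoff=47.8372, prob=0.007700
DDUDD: Ā=33.2783, payoff=84.9517, prob=0.002383
UDUDD: Ā=60.5962, payoff=57.6338, prob=0.007700
DUUDD: Ā=52.5662, payoff=65.6638, prob=0.007700
UUUDD: Ā=95.7176, payoff=22.5124, prob=0.024878
DDDUD: Ā=29.6736, payoff=88.5564, prob=0.002383
UDDUD: Ā=54.0325, payoff=64.1975, prob=0.007700
DUDUD: Ā=46.0025, payoff=72.2275, prob=0.007700
UUDUD: Ā=83.7658, payoff=34.4642, prob=0.024878
DDUUD: Ā=40.6224, payoff=77.6076, prob=0.007700
UDUUD: Ā=73.9692, payoff=44.2608, prob=0.024878
DUUUD: Ā=65.9392, payoff=52.2908, prob=0.024878
UUUUD: Ā=120.0683, payoff=0.0000, prob=0.080376
DDDDU: Ā=27.2585, payoff=90.9715, prob=0.002383
UDDDU: Ā=49.6348, payoff=68.5952, prob=0.007700
DUDDU: Ā=41.6048, payoff=76.6252, prob=0.007700
UUDDU: Ā=75.7580, payoff=42.4720, prob=0.024878
DDUDU: Ā=36.2247, payoff=82.0053, prob=0.007700
UDUDU: Ā=65.9614, payoff=52.2686, prob=0.024878
DUUDU: Ā=57.9314, payoff=60.2986, prob=0.024878
UUUDU: Ā=105.4870, payoff=12.7430, prob=0.080376
DDDUU: Ā=32.6200, payoff=85.6100, prob=0.007700
UDDUU: Ā=59.3977, payoff=58.8323, prob=0.024878
DUDUU: Ā=51.3677, payoff=66.8623, prob=0.024878
UUDUU: Ā=93.5352, payoff=24.6948, prob=0.080376
DDUUU: Ā=45.9876, payoff=72.2424, prob=0.024878
UDUUU: Ā=83.7386, payoff=34.4914, prob=0.080376
DUUUU: Ā=75.7086, payoff=42.5214, prob=0.080376
UUUUU: Ā=137.8574, payoff=0.0000, prob=0.259677
Price = Σ prob·payoff / R^5 = 28.233862 / 1.538624 = 18.3501

price = 18.3501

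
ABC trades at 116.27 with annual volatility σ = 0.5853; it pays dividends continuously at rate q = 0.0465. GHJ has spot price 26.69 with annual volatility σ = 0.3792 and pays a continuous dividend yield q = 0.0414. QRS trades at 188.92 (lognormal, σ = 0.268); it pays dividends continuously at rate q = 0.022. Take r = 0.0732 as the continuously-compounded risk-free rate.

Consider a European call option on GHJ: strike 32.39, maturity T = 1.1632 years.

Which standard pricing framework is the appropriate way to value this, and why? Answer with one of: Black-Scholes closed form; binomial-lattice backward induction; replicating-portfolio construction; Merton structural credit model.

Key observation: with GHJ following a GBM at constant σ and r, the European call struck at 32.39 prices in closed form — nothing here needs a stepwise model or a balance sheet.

framework: Black-Scholes closed form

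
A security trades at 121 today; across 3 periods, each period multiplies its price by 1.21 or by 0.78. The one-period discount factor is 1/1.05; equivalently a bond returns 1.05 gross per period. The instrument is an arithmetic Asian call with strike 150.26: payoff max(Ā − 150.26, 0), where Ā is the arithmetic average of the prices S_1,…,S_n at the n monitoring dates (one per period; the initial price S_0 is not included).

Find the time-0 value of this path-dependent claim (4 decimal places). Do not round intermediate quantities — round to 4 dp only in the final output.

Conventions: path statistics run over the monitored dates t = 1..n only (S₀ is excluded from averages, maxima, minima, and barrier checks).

Set p* = 0.6279 (from d < R < u); the path-dependent value is the discounted p*-expectation over all price paths.
Enumerate all 2^3 = 8 price paths (U = up ×1.21, D = down ×0.78); each path with k up-moves has probability p*^k·(1−p*)^(3−k).
DDD: Ā=75.1391, payoff=0.0000, prob=0.051517
UDD: Ā=116.5619, payoff=0.0000, prob=0.086936
DUD: Ā=99.2185, payoff=0.0000, prob=0.086936
UUD: Ā=153.9160, payoff=3.6560, prob=0.146704
DDU: Ā=85.6907, payoff=0.0000, prob=0.086936
UDU: Ā=132.9305, payoff=0.0000, prob=0.146704
DUU: Ā=115.5872, payoff=0.0000, prob=0.146704
UUU: Ā=179.3083, payoff=29.0483, prob=0.247563
Price = Σ prob·payoff / R^3 = 7.727637 / 1.157625 = 6.6754

price = 6.6754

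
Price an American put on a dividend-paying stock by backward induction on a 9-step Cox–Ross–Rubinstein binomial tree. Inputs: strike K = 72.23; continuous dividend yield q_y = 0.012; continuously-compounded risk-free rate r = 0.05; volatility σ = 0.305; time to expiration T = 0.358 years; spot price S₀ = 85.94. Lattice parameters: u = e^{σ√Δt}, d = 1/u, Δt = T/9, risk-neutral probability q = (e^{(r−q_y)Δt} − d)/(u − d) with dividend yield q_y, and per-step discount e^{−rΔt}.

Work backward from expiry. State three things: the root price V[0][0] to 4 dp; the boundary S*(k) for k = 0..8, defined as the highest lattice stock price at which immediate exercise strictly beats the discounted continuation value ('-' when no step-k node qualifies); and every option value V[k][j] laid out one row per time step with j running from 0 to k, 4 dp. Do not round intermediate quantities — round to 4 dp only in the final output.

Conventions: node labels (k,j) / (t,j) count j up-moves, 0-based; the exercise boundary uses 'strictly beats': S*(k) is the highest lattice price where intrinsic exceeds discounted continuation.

price = 1.0889
boundary = - - - - - - 59.6603 63.4022 67.3786
tree:
1.0889
1.7517 0.4231
2.7619 0.7372 0.1072
4.2505 1.2677 0.2037 0.0100
6.3501 2.1445 0.3862 0.0199 0.0000
9.1431 3.5513 0.7305 0.0397 0.0000 0.0000
12.5697 5.7149 1.3778 0.0790 0.0000 0.0000 0.0000
16.0906 8.8278 2.5900 0.1575 0.0000 0.0000 0.0000 0.0000
19.4038 12.5697 4.8514 0.3138 0.0000 0.0000 0.0000 0.0000 0.0000
22.5215 16.0906 8.8278 0.6255 0.0000 0.0000 0.0000 0.0000 0.0000 0.0000

Δt=0.03978, u=1.06272, d=0.94098, q=0.49722, disc=e^(-rΔt)=0.99801
k=9 terminal: V=max(K-S,0) → 22.5215 16.0906 8.8278 0.6255 0.0000 0.0000 0.0000 0.0000 0.0000 0.0000
k=8: j=0 S=52.8262 intr=19.4038 cont=19.2855 V=19.4038[EX]; j=1 S=59.6603 intr=12.5697 cont=12.4546 V=12.5697[EX]; j=2 S=67.3786 intr=4.8514 cont=4.7400 V=4.8514[EX]; j=3 S=76.0955 intr=0.0000 cont=0.3138 V=0.3138[hold]; j=4 S=85.9400 intr=0.0000 cont=0.0000 V=0.0000[hold]; j=5 S=97.0581 intr=0.0000 cont=0.0000 V=0.0000[hold]; j=6 S=109.6146 intr=0.0000 cont=0.0000 V=0.0000[hold]; j=7 S=123.7955 intr=0.0000 cont=0.0000 V=0.0000[hold]; j=8 S=139.8111 intr=0.0000 cont=0.0000 V=0.0000[hold]  S*(8)=67.3786
k=7: j=0 S=56.1394 intr=16.0906 cont=15.9739 V=16.0906[EX]; j=1 S=63.4022 intr=8.8278 cont=8.7146 V=8.8278[EX]; j=2 S=71.6045 intr=0.6255 cont=2.5900 V=2.5900[hold]; j=3 S=80.8681 intr=0.0000 cont=0.1575 V=0.1575[hold]; j=4 S=91.3300 intr=0.0000 cont=0.0000 V=0.0000[hold]; j=5 S=103.1455 intr=0.0000 cont=0.0000 V=0.0000[hold]; j=6 S=116.4895 intr=0.0000 cont=0.0000 V=0.0000[hold]; j=7 S=131.5598 intr=0.0000 cont=0.0000 V=0.0000[hold]  S*(7)=63.4022
k=6: j=0 S=59.6603 intr=12.5697 cont=12.4546 V=12.5697[EX]; j=1 S=67.3786 intr=4.8514 cont=5.7149 V=5.7149[hold]; j=2 S=76.0955 intr=0.0000 cont=1.3778 V=1.3778[hold]; j=3 S=85.9400 intr=0.0000 cont=0.0790 V=0.0790[hold]; j=4 S=97.0581 intr=0.0000 cont=0.0000 V=0.0000[hold]; j=5 S=109.6146 intr=0.0000 cont=0.0000 V=0.0000[hold]; j=6 S=123.7955 intr=0.0000 cont=0.0000 V=0.0000[hold]  S*(6)=59.6603
k=5: j=0 S=63.4022 intr=8.8278 cont=9.1431 V=9.1431[hold]; j=1 S=71.6045 intr=0.6255 cont=3.5513 V=3.5513[hold]; j=2 S=80.8681 intr=0.0000 cont=0.7305 V=0.7305[hold]; j=3 S=91.3300 intr=0.0000 cont=0.0397 V=0.0397[hold]; j=4 S=103.1455 intr=0.0000 cont=0.0000 V=0.0000[hold]; j=5 S=116.4895 intr=0.0000 cont=0.0000 V=0.0000[hold]  S*(5)=-
k=4: j=0 S=67.3786 intr=4.8514 cont=6.3501 V=6.3501[hold]; j=1 S=76.0955 intr=0.0000 cont=2.1445 V=2.1445[hold]; j=2 S=85.9400 intr=0.0000 cont=0.3862 V=0.3862[hold]; j=3 S=97.0581 intr=0.0000 cont=0.0199 V=0.0199[hold]; j=4 S=109.6146 intr=0.0000 cont=0.0000 V=0.0000[hold]  S*(4)=-
k=3: j=0 S=71.6045 intr=0.6255 cont=4.2505 V=4.2505[hold]; j=1 S=80.8681 intr=0.0000 cont=1.2677 V=1.2677[hold]; j=2 S=91.3300 intr=0.0000 cont=0.2037 V=0.2037[hold]; j=3 S=103.1455 intr=0.0000 cont=0.0100 V=0.0100[hold]  S*(3)=-
k=2: j=0 S=76.0955 intr=0.0000 cont=2.7619 V=2.7619[hold]; j=1 S=85.9400 intr=0.0000 cont=0.7372 V=0.7372[hold]; j=2 S=97.0581 intr=0.0000 cont=0.1072 V=0.1072[hold]  S*(2)=-
k=1: j=0 S=80.8681 intr=0.0000 cont=1.7517 V=1.7517[hold]; j=1 S=91.3300 intr=0.0000 cont=0.4231 V=0.4231[hold]  S*(1)=-
k=0: j=0 S=85.9400 intr=0.0000 cont=1.0889 V=1.0889[hold]  S*(0)=-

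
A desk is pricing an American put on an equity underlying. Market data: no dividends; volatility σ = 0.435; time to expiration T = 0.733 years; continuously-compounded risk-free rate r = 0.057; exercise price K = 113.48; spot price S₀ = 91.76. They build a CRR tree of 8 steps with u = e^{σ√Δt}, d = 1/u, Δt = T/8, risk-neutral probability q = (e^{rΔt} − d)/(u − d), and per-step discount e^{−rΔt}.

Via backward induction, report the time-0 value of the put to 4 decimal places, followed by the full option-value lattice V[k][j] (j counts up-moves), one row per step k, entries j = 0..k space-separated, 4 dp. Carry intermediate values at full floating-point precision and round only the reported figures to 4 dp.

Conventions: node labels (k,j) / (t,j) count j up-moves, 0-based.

price = 26.0389
tree:
26.0389
33.9994 17.9319
42.9646 24.9195 10.7627
51.6643 33.4026 16.2499 5.0973
59.2906 42.9646 23.6874 8.5887 1.4737
65.9761 51.6643 33.0406 14.0877 2.8875 0.0000
71.8367 59.2906 42.9646 22.2329 5.6576 0.0000 0.0000
76.9744 65.9761 51.6643 33.0406 11.0853 0.0000 0.0000 0.0000
81.4782 71.8367 59.2906 42.9646 21.7200 0.0000 0.0000 0.0000 0.0000

Δt=0.09162  u=1.14074  d=0.87663  q=0.48696  discount=0.99479
step 8 (expiry): payoffs max(K−S,0) = 81.4782 71.8367 59.2906 42.9646 21.7200 0.0000 0.0000 0.0000 0.0000
k=7: (k=7,j=0): S=36.5056, K−S=76.9744, hold=76.3833 ⇒ V=76.9744 exercise | (k=7,j=1): S=47.5039, K−S=65.9761, hold=65.3850 ⇒ V=65.9761 exercise | (k=7,j=2): S=61.8157, K−S=51.6643, hold=51.0731 ⇒ V=51.6643 exercise | (k=7,j=3): S=80.4394, K−S=33.0406, hold=32.4495 ⇒ V=33.0406 exercise | (k=7,j=4): S=104.6739, K−S=8.8061, hold=11.0853 ⇒ V=11.0853 continue | (k=7,j=5): S=136.2096, K−S=0.0000, hold=0.0000 ⇒ V=0.0000 continue | (k=7,j=6): S=177.2464, K−S=0.0000, hold=0.0000 ⇒ V=0.0000 continue | (k=7,j=7): S=230.6466, K−S=0.0000, hold=0.0000 ⇒ V=0.0000 continue
k=6: (k=6,j=0): S=41.6433, K−S=71.8367, hold=71.2456 ⇒ V=71.8367 exercise | (k=6,j=1): S=54.1894, K−S=59.2906, hold=58.6995 ⇒ V=59.2906 exercise | (k=6,j=2): S=70.5154, K−S=42.9646, hold=42.3735 ⇒ V=42.9646 exercise | (k=6,j=3): S=91.7600, K−S=21.7200, hold=22.2329 ⇒ V=22.2329 continue | (k=6,j=4): S=119.4051, K−S=0.0000, hold=5.6576 ⇒ V=5.6576 continue | (k=6,j=5): S=155.3791, K−S=0.0000, hold=0.0000 ⇒ V=0.0000 continue | (k=6,j=6): S=202.1912, K−S=0.0000, hold=0.0000 ⇒ V=0.0000 continue
k=5: (k=5,j=0): S=47.5039, K−S=65.9761, hold=65.3850 ⇒ V=65.9761 exercise | (k=5,j=1): S=61.8157, K−S=51.6643, hold=51.0731 ⇒ V=51.6643 exercise | (k=5,j=2): S=80.4394, K−S=33.0406, hold=32.6980 ⇒ V=33.0406 exercise | (k=5,j=3): S=104.6739, K−S=8.8061, hold=14.0877 ⇒ V=14.0877 continue | (k=5,j=4): S=136.2096, K−S=0.0000, hold=2.8875 ⇒ V=2.8875 continue | (k=5,j=5): S=177.2464, K−S=0.0000, hold=0.0000 ⇒ V=0.0000 continue
k=4: (k=4,j=0): S=54.1894, K−S=59.2906, hold=58.6995 ⇒ V=59.2906 exercise | (k=4,j=1): S=70.5154, K−S=42.9646, hold=42.3735 ⇒ V=42.9646 exercise | (k=4,j=2): S=91.7600, K−S=21.7200, hold=23.6874 ⇒ V=23.6874 continue | (k=4,j=3): S=119.4051, K−S=0.0000, hold=8.5887 ⇒ V=8.5887 continue | (k=4,j=4): S=155.3791, K−S=0.0000, hold=1.4737 ⇒ V=1.4737 continue
k=3: (k=3,j=0): S=61.8157, K−S=51.6643, hold=51.0731 ⇒ V=51.6643 exercise | (k=3,j=1): S=80.4394, K−S=33.0406, hold=33.4026 ⇒ V=33.4026 continue | (k=3,j=2): S=104.6739, K−S=8.8061, hold=16.2499 ⇒ V=16.2499 continue | (k=3,j=3): S=136.2096, K−S=0.0000, hold=5.0973 ⇒ V=5.0973 continue
k=2: (k=2,j=0): S=70.5154, K−S=42.9646, hold=42.5488 ⇒ V=42.9646 exercise | (k=2,j=1): S=91.7600, K−S=21.7200, hold=24.9195 ⇒ V=24.9195 continue | (k=2,j=2): S=119.4051, K−S=0.0000, hold=10.7627 ⇒ V=10.7627 continue
k=1: (k=1,j=0): S=80.4394, K−S=33.0406, hold=33.9994 ⇒ V=33.9994 continue | (k=1,j=1): S=104.6739, K−S=8.8061, hold=17.9319 ⇒ V=17.9319 continue
k=0: (k=0,j=0): S=91.7600, K−S=21.7200, hold=26.0389 ⇒ V=26.0389 continue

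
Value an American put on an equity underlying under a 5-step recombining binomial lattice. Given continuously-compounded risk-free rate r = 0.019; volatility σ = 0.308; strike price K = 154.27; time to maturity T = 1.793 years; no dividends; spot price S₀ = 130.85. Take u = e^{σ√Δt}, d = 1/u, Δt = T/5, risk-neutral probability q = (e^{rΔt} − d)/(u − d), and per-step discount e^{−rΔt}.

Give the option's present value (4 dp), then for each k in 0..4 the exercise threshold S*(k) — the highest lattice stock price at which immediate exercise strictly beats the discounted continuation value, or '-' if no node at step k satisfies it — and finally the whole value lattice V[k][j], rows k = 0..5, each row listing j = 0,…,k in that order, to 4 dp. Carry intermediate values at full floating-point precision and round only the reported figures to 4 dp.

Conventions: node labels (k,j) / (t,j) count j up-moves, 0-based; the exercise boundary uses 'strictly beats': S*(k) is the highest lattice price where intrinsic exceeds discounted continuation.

Δt=0.35860, u=1.20255, d=0.83157, q=0.47245, disc=e^(-rΔt)=0.99321
k=5 terminal: V=max(K-S,0) → 102.2385 79.0264 45.4591 0.0000 0.0000 0.0000
k=4: j=0 S=62.5703 intr=91.6997 cont=90.6522 V=91.6997[EX]; j=1 S=90.4838 intr=63.7862 cont=62.7387 V=63.7862[EX]; j=2 S=130.8500 intr=23.4200 cont=23.8192 V=23.8192[hold]; j=3 S=189.2241 intr=0.0000 cont=0.0000 V=0.0000[hold]; j=4 S=273.6399 intr=0.0000 cont=0.0000 V=0.0000[hold]  S*(4)=90.4838
k=3: j=0 S=75.2436 intr=79.0264 cont=77.9789 V=79.0264[EX]; j=1 S=108.8109 intr=45.4591 cont=44.5989 V=45.4591[EX]; j=2 S=157.3530 intr=0.0000 cont=12.4805 V=12.4805[hold]; j=3 S=227.5506 intr=0.0000 cont=0.0000 V=0.0000[hold]  S*(3)=108.8109
k=2: j=0 S=90.4838 intr=63.7862 cont=62.7387 V=63.7862[EX]; j=1 S=130.8500 intr=23.4200 cont=29.6755 V=29.6755[hold]; j=2 S=189.2241 intr=0.0000 cont=6.5394 V=6.5394[hold]  S*(2)=90.4838
k=1: j=0 S=108.8109 intr=45.4591 cont=47.3469 V=47.3469[hold]; j=1 S=157.3530 intr=0.0000 cont=18.6176 V=18.6176[hold]  S*(1)=-
k=0: j=0 S=130.8500 intr=23.4200 cont=33.5445 V=33.5445[hold]  S*(0)=-

price = 33.5445
boundary = - - 90.4838 108.8109 90.4838
tree:
33.5445
47.3469 18.6176
63.7862 29.6755 6.5394
79.0264 45.4591 12.4805 0.0000
91.6997 63.7862 23.8192 0.0000 0.0000
102.2385 79.0264 45.4591 0.0000 0.0000 0.0000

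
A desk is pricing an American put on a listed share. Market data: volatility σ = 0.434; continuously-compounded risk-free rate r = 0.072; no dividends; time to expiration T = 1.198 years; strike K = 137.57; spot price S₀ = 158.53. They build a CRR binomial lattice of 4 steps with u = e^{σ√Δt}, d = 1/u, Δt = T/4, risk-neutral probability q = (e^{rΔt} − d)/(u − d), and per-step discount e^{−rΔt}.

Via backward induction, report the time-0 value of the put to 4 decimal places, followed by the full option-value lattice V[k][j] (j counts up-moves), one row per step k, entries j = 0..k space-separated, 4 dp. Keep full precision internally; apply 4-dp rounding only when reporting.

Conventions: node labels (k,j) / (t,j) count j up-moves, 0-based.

price = 14.6707
tree:
14.6707
24.4958 4.9520
39.4022 9.8512 0.0000
59.8274 19.5972 0.0000 0.0000
76.2632 38.9852 0.0000 0.0000 0.0000

Δt=0.29950, u=1.26809, d=0.78859, q=0.48636, disc=e^(-rΔt)=0.97867
k=4 terminal: V=max(K-S,0) → 76.2632 38.9852 0.0000 0.0000 0.0000
k=3: j=0 S=77.7426 intr=59.8274 cont=56.8926 V=59.8274[EX]; j=1 S=125.0146 intr=12.5554 cont=19.5972 V=19.5972[hold]; j=2 S=201.0306 intr=0.0000 cont=0.0000 V=0.0000[hold]; j=3 S=323.2688 intr=0.0000 cont=0.0000 V=0.0000[hold]
k=2: j=0 S=98.5848 intr=38.9852 cont=39.4022 V=39.4022[hold]; j=1 S=158.5300 intr=0.0000 cont=9.8512 V=9.8512[hold]; j=2 S=254.9253 intr=0.0000 cont=0.0000 V=0.0000[hold]
k=1: j=0 S=125.0146 intr=12.5554 cont=24.4958 V=24.4958[hold]; j=1 S=201.0306 intr=0.0000 cont=4.9520 V=4.9520[hold]
k=0: j=0 S=158.5300 intr=0.0000 cont=14.6707 V=14.6707[hold]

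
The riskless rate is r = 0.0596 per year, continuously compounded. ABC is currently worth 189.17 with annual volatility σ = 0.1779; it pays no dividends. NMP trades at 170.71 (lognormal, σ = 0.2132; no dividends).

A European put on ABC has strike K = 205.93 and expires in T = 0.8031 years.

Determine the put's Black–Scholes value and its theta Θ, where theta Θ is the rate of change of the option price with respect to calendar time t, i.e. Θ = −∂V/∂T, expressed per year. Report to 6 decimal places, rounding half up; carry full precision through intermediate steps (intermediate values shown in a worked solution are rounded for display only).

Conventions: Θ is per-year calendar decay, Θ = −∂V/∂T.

σ√T = 0.1779·√0.8031 = 0.159427
d₁ = (ln(S/K) + (r+σ²/2)T) / (σ√T) = (ln(189.17/205.93) + (0.0596+0.1779²/2)·0.8031) / 0.159427 = (-0.084890 + 0.060573) / 0.159427 = -0.152528
d₂ = d₁ − σ√T = -0.152528 − 0.159427 = -0.311955
e^{−rT} = 0.953263
N(−d₁) = 0.560615,  N(−d₂) = 0.622463
Put price V = K·e^{−rT}·N(−d₂) − S·N(−d₁) = 122.192751 − 106.051503 = 16.141247
φ(d₁) = (1/√(2π))·e^{−d₁²/2} = 0.394329
Θ = −S·φ(d₁)·σ/(2√T) + r·K·e^{−rT}·N(−d₂) = −7.404088 + 7.282688 = -0.121400

price = 16.141247
Θ = -0.121400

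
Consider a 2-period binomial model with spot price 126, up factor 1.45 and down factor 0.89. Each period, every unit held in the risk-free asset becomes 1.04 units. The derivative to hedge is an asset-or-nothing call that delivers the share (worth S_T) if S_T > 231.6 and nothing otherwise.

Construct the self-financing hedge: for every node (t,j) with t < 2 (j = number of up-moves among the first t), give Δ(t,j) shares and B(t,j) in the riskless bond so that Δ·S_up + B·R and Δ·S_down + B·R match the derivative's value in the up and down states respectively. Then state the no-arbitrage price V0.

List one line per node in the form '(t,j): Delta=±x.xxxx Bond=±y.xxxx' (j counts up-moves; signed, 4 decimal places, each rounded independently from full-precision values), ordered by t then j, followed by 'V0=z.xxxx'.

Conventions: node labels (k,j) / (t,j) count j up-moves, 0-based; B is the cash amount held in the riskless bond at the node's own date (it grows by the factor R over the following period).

Since d<R<u, set p* = (R−d)/(u−d) = 0.2679; price each node as the discounted p*-expectation of its children.
Expiry values: V(2,0)=0.0000, V(2,1)=0.0000, V(2,2)=264.9150
(1,0): S=112.1400. Δ = (V_up−V_dn)/(S_up−S_dn) = (0.0000−0.0000)/(162.6030−99.8046) = 0.0000. V = [p*·0.0000 + (1−p*)·0.0000]/1.04 = 0.0000. B = V − Δ·S = 0.0000.
(1,1): S=182.7000. Δ = (V_up−V_dn)/(S_up−S_dn) = (264.9150−0.0000)/(264.9150−162.6030) = 2.5893. V = [p*·264.9150 + (1−p*)·0.0000]/1.04 = 68.2302. B = V − Δ·S = -404.8323.
(0,0): S=126.0000. Δ = (V_up−V_dn)/(S_up−S_dn) = (68.2302−0.0000)/(182.7000−112.1400) = 0.9670. V = [p*·68.2302 + (1−p*)·0.0000]/1.04 = 17.5730. B = V − Δ·S = -104.2666.
As a check, the time-0 holding Δ(0,0)·S0 + B(0,0) comes to 17.5730 — exactly V0.

(0,0): Delta=0.9670 Bond=-104.2666
(1,0): Delta=0.0000 Bond=0.0000
(1,1): Delta=2.5893 Bond=-404.8323
V0=17.5730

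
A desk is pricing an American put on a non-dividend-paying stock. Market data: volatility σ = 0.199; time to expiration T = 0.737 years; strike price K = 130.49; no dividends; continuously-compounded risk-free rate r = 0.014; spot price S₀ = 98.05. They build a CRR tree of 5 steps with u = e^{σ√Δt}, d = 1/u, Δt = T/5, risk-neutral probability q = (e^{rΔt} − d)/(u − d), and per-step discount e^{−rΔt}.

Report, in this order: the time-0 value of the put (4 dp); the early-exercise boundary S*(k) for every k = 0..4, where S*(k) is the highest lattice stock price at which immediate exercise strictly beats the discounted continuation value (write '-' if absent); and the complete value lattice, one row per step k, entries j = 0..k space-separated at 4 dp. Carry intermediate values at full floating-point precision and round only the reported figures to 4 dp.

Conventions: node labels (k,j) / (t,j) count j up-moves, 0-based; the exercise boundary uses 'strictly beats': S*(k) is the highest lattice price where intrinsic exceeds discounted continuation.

price = 32.4400
boundary = 98.0500 90.8379 98.0500 105.8348 114.2376
tree:
32.4400
39.6521 24.9365
46.3338 32.4400 17.3677
52.5240 39.6521 24.6552 9.9880
58.2588 46.3338 32.4400 16.2524 3.6238
63.5719 52.5240 39.6521 24.6552 7.1824 0.0000

params: Δt=0.14740 u=1.07940 d=0.92644 q=0.49441 e^(-rΔt)=0.99794
t_5 payoffs: 63.5719 52.5240 39.6521 24.6552 7.1824 0.0000
t_4: node(4,0) S=72.2312 payoff=58.2588 vs cont=57.9898 → 58.2588 [stop]  node(4,1) S=84.1562 payoff=46.3338 vs cont=46.0648 → 46.3338 [stop]  node(4,2) S=98.0500 payoff=32.4400 vs cont=32.1710 → 32.4400 [stop]  node(4,3) S=114.2376 payoff=16.2524 vs cont=15.9834 → 16.2524 [stop]  node(4,4) S=133.0977 payoff=0.0000 vs cont=3.6238 → 3.6238 [wait]  ⇒ S*(4)=114.2376
t_3: node(3,0) S=77.9660 payoff=52.5240 vs cont=52.2550 → 52.5240 [stop]  node(3,1) S=90.8379 payoff=39.6521 vs cont=39.3831 → 39.6521 [stop]  node(3,2) S=105.8348 payoff=24.6552 vs cont=24.3862 → 24.6552 [stop]  node(3,3) S=123.3076 payoff=7.1824 vs cont=9.9880 → 9.9880 [wait]  ⇒ S*(3)=105.8348
t_2: node(2,0) S=84.1562 payoff=46.3338 vs cont=46.0648 → 46.3338 [stop]  node(2,1) S=98.0500 payoff=32.4400 vs cont=32.1710 → 32.4400 [stop]  node(2,2) S=114.2376 payoff=16.2524 vs cont=17.3677 → 17.3677 [wait]  ⇒ S*(2)=98.0500
t_1: node(1,0) S=90.8379 payoff=39.6521 vs cont=39.3831 → 39.6521 [stop]  node(1,1) S=105.8348 payoff=24.6552 vs cont=24.9365 → 24.9365 [wait]  ⇒ S*(1)=90.8379
t_0: node(0,0) S=98.0500 payoff=32.4400 vs cont=32.3098 → 32.4400 [stop]  ⇒ S*(0)=98.0500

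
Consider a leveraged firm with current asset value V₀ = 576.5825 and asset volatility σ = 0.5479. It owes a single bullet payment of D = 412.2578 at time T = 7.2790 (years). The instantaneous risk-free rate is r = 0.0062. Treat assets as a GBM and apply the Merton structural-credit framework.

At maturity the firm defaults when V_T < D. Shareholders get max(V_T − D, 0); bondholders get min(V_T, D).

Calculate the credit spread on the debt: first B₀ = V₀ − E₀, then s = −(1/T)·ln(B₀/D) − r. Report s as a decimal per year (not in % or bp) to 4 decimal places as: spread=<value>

spread=0.0825

With assets at 576.5825 and a single debt payment of 412.2578 at 7.2790 years:
d₁ = [ln(V₀/D) + (r + σ²/2)T] / (σ√T)
   = [ln(576.5825/412.2578) + (0.0062 + 0.5·0.5479²)·7.2790] / (0.5479·√7.2790)
   = [0.335470 + 1.137687] / 1.478213 = 0.996579
d₂ = d₁ − σ√T = 0.996579 − 1.478213 = -0.481634
N(d₁) = 0.840516,  N(d₂) = 0.315033,  e^(−rT) = 0.955873
E₀ = V₀·N(d₁) − D·e^(−rT)·N(d₂)
   = 576.5825·0.840516 − 412.2578·0.955873·0.315033 = 360.482752
B₀ = V₀ − E₀ = 576.5825 − 360.482752 = 216.099748
spread = −(1/T)·ln(B₀/D) − r = −(1/7.2790)·ln(216.099748/412.2578) − 0.0062 = 0.08253592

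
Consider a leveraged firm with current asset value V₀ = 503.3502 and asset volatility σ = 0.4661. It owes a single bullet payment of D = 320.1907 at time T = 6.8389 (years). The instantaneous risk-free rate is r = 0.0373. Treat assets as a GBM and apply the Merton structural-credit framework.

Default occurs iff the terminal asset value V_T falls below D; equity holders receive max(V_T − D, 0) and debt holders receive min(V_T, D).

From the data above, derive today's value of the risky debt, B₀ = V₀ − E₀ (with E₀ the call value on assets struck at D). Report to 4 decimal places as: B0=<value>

B0=180.0917

Equity is a call on the firm's assets struck at D = 320.1907:
d₁ = [ln(V₀/D) + (r + σ²/2)T] / (σ√T)
   = [ln(503.3502/320.1907) + (0.0373 + 0.5·0.4661²)·6.8389] / (0.4661·√6.8389)
   = [0.452369 + 0.997964] / 1.218912 = 1.189859
d₂ = d₁ − σ√T = 1.189859 − 1.218912 = -0.029053
N(d₁) = 0.882949,  N(d₂) = 0.488411,  e^(−rT) = 0.774846
E₀ = V₀·N(d₁) − D·e^(−rT)·N(d₂)
   = 503.3502·0.882949 − 320.1907·0.774846·0.488411 = 323.258499
B₀ = V₀ − E₀ = 503.3502 − 323.258499 = 180.091701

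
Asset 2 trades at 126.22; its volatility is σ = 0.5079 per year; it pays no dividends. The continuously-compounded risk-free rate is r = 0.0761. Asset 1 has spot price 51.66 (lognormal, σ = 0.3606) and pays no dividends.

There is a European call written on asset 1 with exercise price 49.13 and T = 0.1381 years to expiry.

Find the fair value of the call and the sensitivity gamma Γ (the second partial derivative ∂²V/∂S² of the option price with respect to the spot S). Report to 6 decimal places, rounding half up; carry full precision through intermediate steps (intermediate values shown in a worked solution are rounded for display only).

price = 4.470087
Γ = 0.050337

σ√T = 0.3606·√0.1381 = 0.134005
d₁ = (ln(S/K) + (r+σ²/2)T) / (σ√T) = (ln(51.66/49.13) + (0.0761+0.3606²/2)·0.1381) / 0.134005 = (0.050214 + 0.019488) / 0.134005 = 0.520144
d₂ = d₁ − σ√T = 0.520144 − 0.134005 = 0.386138
e^{−rT} = 0.989546
N(d₁) = 0.698518,  N(d₂) = 0.650303
Call price V = S·N(d₁) − K·e^{−rT}·N(d₂) = 36.085452 − 31.615365 = 4.470087
φ(d₁) = (1/√(2π))·e^{−d₁²/2} = 0.348466
Γ = φ(d₁) / (S·σ·√T) = 0.050337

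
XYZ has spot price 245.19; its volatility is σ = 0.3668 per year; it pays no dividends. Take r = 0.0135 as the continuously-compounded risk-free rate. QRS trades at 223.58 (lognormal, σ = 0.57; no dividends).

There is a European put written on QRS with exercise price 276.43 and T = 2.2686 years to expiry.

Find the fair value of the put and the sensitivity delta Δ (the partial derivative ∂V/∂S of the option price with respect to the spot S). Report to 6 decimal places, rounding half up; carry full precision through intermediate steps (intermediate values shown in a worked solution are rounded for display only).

σ√T = 0.57·√2.2686 = 0.858527
d₁ = (ln(S/K) + (r+σ²/2)T) / (σ√T) = (ln(223.58/276.43) + (0.0135+0.57²/2)·2.2686) / 0.858527 = (-0.212188 + 0.399160) / 0.858527 = 0.217782
d₂ = d₁ − σ√T = 0.217782 − 0.858527 = -0.640745
e^{−rT} = 0.969838
N(−d₁) = 0.413799,  N(−d₂) = 0.739156
Put price V = K·e^{−rT}·N(−d₂) − S·N(−d₁) = 198.161981 − 92.517272 = 105.644709
Δ = −N(−d₁) = -0.413799

price = 105.644709
Δ = -0.413799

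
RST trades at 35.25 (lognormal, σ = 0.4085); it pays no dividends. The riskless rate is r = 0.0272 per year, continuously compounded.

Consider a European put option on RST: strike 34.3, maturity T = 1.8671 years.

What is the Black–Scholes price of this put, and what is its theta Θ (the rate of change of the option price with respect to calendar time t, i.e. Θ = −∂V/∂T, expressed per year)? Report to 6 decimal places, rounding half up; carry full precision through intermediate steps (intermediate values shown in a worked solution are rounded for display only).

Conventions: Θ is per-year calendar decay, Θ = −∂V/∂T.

price = 6.204491
Θ = -1.432948

σ√T = 0.4085·√1.8671 = 0.558182
d₁ = (ln(S/K) + (r+σ²/2)T) / (σ√T) = (ln(35.25/34.3) + (0.0272+0.4085²/2)·1.8671) / 0.558182 = (0.027320 + 0.206569) / 0.558182 = 0.419019
d₂ = d₁ − σ√T = 0.419019 − 0.558182 = -0.139163
e^{−rT} = 0.950483
N(−d₁) = 0.337601,  N(−d₂) = 0.555339
Put price V = K·e^{−rT}·N(−d₂) − S·N(−d₁) = 18.104930 − 11.900439 = 6.204491
φ(d₁) = (1/√(2π))·e^{−d₁²/2} = 0.365413
Θ = −S·φ(d₁)·σ/(2√T) + r·K·e^{−rT}·N(−d₂) = −1.925402 + 0.492454 = -1.432948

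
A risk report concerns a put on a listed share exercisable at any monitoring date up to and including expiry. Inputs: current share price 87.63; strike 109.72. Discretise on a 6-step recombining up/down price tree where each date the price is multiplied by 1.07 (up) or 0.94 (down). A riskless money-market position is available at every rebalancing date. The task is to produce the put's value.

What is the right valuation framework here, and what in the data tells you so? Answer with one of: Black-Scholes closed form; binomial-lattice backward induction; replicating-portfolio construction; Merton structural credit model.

Key observation: with exercise allowed before expiry on a discrete up/down model (6 steps from spot 87.63), the strike-109.72 put's value must be rolled back through the tree testing early exercise at each node.

framework: binomial-lattice backward induction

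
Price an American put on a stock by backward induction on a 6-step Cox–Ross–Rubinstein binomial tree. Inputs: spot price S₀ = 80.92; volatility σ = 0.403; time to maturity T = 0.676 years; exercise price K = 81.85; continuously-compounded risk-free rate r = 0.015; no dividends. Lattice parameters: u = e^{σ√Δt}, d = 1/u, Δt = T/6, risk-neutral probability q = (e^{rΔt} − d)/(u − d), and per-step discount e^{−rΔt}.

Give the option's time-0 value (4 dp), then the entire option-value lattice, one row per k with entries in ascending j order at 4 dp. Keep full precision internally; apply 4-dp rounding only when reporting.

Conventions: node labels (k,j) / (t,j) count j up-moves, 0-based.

params: Δt=0.11267 u=1.14485 d=0.87348 q=0.47247 e^(-rΔt)=0.99831
t_6 payoffs: 45.9104 34.7450 20.1107 0.9300 0.0000 0.0000 0.0000
k=5: node(5,0) S=41.1453 payoff=40.7047 vs cont=40.5665 → 40.7047 [stop]  node(5,1) S=53.9280 payoff=27.9220 vs cont=27.7838 → 27.9220 [stop]  node(5,2) S=70.6820 payoff=11.1680 vs cont=11.0298 → 11.1680 [stop]  node(5,3) S=92.6410 payoff=0.0000 vs cont=0.4898 → 0.4898 [wait]  node(5,4) S=121.4220 payoff=0.0000 vs cont=0.0000 → 0.0000 [wait]  node(5,5) S=159.1446 payoff=0.0000 vs cont=0.0000 → 0.0000 [wait]
k=4: node(4,0) S=47.1050 payoff=34.7450 vs cont=34.6068 → 34.7450 [stop]  node(4,1) S=61.7393 payoff=20.1107 vs cont=19.9725 → 20.1107 [stop]  node(4,2) S=80.9200 payoff=0.9300 vs cont=6.1126 → 6.1126 [wait]  node(4,3) S=106.0597 payoff=0.0000 vs cont=0.2579 → 0.2579 [wait]  node(4,4) S=139.0095 payoff=0.0000 vs cont=0.0000 → 0.0000 [wait]
k=3: node(3,0) S=53.9280 payoff=27.9220 vs cont=27.7838 → 27.9220 [stop]  node(3,1) S=70.6820 payoff=11.1680 vs cont=13.4743 → 13.4743 [wait]  node(3,2) S=92.6410 payoff=0.0000 vs cont=3.3408 → 3.3408 [wait]  node(3,3) S=121.4220 payoff=0.0000 vs cont=0.1358 → 0.1358 [wait]
k=2: node(2,0) S=61.7393 payoff=20.1107 vs cont=21.0603 → 21.0603 [wait]  node(2,1) S=80.9200 payoff=0.9300 vs cont=8.6719 → 8.6719 [wait]  node(2,2) S=106.0597 payoff=0.0000 vs cont=1.8235 → 1.8235 [wait]
k=1: node(1,0) S=70.6820 payoff=11.1680 vs cont=15.1815 → 15.1815 [wait]  node(1,1) S=92.6410 payoff=0.0000 vs cont=5.4271 → 5.4271 [wait]
k=0: node(0,0) S=80.9200 payoff=0.9300 vs cont=10.5550 → 10.5550 [wait]

price = 10.5550
tree:
10.5550
15.1815 5.4271
21.0603 8.6719 1.8235
27.9220 13.4743 3.3408 0.1358
34.7450 20.1107 6.1126 0.2579 0.0000
40.7047 27.9220 11.1680 0.4898 0.0000 0.0000
45.9104 34.7450 20.1107 0.9300 0.0000 0.0000 0.0000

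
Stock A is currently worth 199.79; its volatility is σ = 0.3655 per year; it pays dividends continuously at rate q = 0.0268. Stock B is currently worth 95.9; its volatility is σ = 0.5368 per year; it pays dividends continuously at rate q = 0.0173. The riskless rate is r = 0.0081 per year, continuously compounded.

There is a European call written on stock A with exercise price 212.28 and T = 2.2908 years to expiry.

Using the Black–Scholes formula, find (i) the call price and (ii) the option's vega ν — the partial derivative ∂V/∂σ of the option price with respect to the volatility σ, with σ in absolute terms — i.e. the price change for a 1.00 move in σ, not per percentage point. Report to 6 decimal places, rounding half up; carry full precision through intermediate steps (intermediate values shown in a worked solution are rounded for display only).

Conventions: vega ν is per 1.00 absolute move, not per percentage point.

σ√T = 0.3655·√2.2908 = 0.553198
d₁ = (ln(S/K) + (r−q+σ²/2)T) / (σ√T) = (ln(199.79/212.28) + (0.0081−0.0268+0.3655²/2)·2.2908) / 0.553198 = (-0.060639 + 0.110176) / 0.553198 = 0.089546
d₂ = d₁ − σ√T = 0.089546 − 0.553198 = -0.463652
e^{−rT} = 0.981616
e^{−qT} = 0.940453
N(d₁) = 0.535676,  N(d₂) = 0.321449
Call price V = S·e^{−qT}·N(d₁) − K·e^{−rT}·N(d₂) = 100.649879 − 66.982600 = 33.667278
φ(d₁) = (1/√(2π))·e^{−d₁²/2} = 0.397346
ν = S·e^{−qT}·φ(d₁)·√T = 112.998677

price = 33.667278
ν = 112.998677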